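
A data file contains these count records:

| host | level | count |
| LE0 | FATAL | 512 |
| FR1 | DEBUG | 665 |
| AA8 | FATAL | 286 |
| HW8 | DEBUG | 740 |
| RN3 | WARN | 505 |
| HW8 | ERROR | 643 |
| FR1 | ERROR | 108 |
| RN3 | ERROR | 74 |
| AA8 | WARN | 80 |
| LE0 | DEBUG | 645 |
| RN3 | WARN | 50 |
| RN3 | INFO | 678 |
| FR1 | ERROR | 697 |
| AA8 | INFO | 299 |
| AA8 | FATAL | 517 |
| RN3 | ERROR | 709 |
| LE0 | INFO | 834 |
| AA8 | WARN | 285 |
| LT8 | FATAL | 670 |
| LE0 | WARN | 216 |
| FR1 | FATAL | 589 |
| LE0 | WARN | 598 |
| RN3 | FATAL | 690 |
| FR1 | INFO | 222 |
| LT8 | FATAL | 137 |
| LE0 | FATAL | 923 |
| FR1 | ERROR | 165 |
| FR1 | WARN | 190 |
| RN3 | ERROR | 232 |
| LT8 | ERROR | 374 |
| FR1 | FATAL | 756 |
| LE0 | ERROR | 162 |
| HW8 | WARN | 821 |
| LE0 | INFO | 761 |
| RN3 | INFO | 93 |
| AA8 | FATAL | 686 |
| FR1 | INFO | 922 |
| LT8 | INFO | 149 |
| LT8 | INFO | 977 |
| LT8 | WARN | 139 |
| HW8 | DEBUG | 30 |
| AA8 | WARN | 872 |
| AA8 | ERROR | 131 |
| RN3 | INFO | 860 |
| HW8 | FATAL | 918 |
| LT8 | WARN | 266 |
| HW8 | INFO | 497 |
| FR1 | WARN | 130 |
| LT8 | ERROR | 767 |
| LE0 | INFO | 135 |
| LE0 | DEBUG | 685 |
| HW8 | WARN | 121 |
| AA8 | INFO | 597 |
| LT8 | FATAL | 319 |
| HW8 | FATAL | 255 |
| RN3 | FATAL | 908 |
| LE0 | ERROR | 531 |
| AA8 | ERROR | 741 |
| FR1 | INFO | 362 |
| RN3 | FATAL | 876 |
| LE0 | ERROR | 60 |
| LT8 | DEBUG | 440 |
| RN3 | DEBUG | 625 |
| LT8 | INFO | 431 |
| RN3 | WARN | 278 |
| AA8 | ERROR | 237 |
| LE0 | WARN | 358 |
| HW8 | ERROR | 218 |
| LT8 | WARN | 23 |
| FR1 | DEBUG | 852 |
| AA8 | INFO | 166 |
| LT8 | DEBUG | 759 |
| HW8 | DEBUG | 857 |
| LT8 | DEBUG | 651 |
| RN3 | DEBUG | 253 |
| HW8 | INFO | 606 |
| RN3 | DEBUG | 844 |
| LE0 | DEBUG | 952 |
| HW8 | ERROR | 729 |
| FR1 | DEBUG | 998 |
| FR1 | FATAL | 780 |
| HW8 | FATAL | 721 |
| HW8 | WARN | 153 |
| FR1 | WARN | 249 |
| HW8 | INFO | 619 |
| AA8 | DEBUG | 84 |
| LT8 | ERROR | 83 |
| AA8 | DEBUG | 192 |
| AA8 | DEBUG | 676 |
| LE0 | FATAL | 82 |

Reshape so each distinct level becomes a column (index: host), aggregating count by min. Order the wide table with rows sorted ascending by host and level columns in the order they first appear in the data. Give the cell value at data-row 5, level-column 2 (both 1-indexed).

440

With rows sorted ascending by host, row 5 is host=LT8. level columns in first-appearance order: FATAL, DEBUG, WARN, ERROR, INFO; column 2 is DEBUG.
Long rows with host=LT8, level=DEBUG: min(440, 759, 651) = 440.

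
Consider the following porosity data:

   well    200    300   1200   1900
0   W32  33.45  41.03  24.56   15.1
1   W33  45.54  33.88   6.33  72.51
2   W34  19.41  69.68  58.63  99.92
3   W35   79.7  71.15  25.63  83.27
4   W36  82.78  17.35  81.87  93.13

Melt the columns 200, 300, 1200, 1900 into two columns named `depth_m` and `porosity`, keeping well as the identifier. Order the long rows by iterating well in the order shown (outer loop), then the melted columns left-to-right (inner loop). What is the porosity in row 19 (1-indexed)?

81.87

20 rows total (5 × 4). Row 19: index ⌊(19-1)/4⌋ = 4 into well → W36; (19-1) mod 4 = 2 into the melted columns → 1200.
So row 19 is (W36, 1200, 81.87); porosity = 81.87.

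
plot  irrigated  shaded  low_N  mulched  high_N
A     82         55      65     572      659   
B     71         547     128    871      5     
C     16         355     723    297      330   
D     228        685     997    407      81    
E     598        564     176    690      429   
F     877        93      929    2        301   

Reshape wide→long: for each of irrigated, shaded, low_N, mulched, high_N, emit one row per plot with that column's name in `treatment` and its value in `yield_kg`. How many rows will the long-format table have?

30

6 plot values × 5 melted columns = 30 rows.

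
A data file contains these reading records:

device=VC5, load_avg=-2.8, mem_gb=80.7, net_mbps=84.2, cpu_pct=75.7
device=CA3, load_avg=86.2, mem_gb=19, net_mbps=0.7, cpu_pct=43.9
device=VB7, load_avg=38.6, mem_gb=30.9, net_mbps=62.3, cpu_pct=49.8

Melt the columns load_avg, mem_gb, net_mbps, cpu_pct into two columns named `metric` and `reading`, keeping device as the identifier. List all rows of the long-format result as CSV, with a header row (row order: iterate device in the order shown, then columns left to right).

device,metric,reading
VC5,load_avg,-2.8
VC5,mem_gb,80.7
VC5,net_mbps,84.2
VC5,cpu_pct,75.7
CA3,load_avg,86.2
CA3,mem_gb,19
CA3,net_mbps,0.7
CA3,cpu_pct,43.9
VB7,load_avg,38.6
VB7,mem_gb,30.9
VB7,net_mbps,62.3
VB7,cpu_pct,49.8

Each (device, column) pair becomes one row: 3 × 4 = 12 rows.
For example, (VC5, load_avg) → reading=-2.8.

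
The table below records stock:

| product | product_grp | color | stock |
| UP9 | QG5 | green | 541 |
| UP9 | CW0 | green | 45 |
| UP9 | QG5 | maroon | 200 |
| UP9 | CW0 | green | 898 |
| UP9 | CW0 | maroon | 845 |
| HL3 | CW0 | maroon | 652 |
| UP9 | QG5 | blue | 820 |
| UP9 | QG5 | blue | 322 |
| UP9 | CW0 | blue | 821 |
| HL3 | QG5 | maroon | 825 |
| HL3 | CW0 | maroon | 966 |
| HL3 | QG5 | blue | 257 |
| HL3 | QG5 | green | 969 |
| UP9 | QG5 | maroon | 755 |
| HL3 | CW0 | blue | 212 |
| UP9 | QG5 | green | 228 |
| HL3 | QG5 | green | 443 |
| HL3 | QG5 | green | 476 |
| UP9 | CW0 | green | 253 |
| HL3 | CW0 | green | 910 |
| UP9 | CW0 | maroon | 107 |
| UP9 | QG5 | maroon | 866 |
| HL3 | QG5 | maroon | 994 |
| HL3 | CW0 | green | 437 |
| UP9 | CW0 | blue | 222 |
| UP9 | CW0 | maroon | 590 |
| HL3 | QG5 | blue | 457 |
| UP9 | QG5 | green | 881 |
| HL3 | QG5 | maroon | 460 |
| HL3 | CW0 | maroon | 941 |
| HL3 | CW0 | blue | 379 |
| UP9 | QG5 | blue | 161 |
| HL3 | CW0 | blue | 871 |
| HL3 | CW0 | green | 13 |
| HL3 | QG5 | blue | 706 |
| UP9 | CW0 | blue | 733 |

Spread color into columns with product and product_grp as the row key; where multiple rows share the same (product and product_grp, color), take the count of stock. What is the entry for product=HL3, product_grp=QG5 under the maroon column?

3

Rows with product=HL3, product_grp=QG5 and color=maroon: stock values are 825, 994, 460.
3 rows match — count = 3.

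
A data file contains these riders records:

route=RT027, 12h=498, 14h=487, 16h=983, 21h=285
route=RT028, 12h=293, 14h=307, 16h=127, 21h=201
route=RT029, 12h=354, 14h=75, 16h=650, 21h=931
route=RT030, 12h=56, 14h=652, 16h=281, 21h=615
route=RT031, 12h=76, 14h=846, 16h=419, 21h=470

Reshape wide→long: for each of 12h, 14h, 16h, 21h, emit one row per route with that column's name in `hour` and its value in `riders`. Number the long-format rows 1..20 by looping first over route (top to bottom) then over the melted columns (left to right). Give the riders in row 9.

354

20 rows total (5 × 4). Row 9: index ⌊(9-1)/4⌋ = 2 into route → RT029; (9-1) mod 4 = 0 into the melted columns → 12h.
So row 9 is (RT029, 12h, 354); riders = 354.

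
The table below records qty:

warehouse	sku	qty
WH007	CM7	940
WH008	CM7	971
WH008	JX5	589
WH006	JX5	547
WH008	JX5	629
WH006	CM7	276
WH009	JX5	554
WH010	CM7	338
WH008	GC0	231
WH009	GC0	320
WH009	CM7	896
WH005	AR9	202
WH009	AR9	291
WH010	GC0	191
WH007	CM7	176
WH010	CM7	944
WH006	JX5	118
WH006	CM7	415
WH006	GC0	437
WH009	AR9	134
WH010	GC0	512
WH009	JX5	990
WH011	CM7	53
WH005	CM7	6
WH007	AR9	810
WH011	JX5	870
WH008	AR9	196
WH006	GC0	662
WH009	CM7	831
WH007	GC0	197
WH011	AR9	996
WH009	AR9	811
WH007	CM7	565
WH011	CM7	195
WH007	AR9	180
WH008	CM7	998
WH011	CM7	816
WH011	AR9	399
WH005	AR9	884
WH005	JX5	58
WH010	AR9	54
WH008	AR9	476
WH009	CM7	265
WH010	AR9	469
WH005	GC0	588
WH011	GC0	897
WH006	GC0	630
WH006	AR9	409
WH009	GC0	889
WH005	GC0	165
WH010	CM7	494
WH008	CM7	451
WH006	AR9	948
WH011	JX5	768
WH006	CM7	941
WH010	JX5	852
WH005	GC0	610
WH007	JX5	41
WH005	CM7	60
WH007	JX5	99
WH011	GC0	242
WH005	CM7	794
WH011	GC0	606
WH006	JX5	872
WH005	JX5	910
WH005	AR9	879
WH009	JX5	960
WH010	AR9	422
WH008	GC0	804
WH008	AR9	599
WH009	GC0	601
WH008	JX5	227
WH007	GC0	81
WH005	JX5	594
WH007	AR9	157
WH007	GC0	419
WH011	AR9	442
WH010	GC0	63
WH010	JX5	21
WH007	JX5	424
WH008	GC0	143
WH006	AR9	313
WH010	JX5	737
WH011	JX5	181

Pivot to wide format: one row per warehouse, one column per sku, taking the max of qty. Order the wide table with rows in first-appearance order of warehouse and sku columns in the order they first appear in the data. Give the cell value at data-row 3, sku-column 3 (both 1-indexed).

With rows in first-appearance order of warehouse, row 3 is warehouse=WH006. sku columns in first-appearance order: CM7, JX5, GC0, AR9; column 3 is GC0.
Long rows with warehouse=WH006, sku=GC0: max(437, 662, 630) = 662.

662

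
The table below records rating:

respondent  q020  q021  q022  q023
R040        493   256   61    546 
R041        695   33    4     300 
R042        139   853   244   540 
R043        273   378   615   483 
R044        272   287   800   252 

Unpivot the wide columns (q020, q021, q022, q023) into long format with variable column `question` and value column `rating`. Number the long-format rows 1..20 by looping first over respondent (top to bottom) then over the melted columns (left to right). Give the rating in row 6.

20 rows total (5 × 4). Row 6: index ⌊(6-1)/4⌋ = 1 into respondent → R041; (6-1) mod 4 = 1 into the melted columns → q021.
So row 6 is (R041, q021, 33); rating = 33.

33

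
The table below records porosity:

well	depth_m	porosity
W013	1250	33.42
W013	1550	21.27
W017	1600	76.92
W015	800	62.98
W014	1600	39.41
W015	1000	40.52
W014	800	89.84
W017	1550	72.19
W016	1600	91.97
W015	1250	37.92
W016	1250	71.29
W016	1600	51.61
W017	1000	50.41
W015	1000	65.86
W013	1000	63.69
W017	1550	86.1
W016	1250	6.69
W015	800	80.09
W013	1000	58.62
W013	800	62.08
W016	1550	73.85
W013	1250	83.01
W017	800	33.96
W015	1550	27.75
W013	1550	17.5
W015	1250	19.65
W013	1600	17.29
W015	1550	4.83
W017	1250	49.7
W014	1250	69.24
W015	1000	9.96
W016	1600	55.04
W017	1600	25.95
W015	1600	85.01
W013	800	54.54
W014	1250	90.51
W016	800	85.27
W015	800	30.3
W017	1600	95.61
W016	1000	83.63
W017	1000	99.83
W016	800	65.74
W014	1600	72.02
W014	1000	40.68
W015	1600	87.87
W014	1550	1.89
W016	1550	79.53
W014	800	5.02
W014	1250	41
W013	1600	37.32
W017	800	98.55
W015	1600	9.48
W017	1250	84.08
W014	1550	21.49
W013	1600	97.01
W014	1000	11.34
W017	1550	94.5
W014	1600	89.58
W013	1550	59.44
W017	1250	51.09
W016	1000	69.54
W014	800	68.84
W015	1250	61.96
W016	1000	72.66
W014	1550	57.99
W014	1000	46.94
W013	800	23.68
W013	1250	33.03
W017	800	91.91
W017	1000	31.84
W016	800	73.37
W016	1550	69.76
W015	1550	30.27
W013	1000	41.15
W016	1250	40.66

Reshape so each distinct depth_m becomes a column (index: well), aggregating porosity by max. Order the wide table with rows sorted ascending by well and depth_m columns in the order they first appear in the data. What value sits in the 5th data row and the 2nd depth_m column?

94.5

With rows sorted ascending by well, row 5 is well=W017. depth_m columns in first-appearance order: 1250, 1550, 1600, 800, 1000; column 2 is 1550.
Long rows with well=W017, depth_m=1550: max(72.19, 86.1, 94.5) = 94.5.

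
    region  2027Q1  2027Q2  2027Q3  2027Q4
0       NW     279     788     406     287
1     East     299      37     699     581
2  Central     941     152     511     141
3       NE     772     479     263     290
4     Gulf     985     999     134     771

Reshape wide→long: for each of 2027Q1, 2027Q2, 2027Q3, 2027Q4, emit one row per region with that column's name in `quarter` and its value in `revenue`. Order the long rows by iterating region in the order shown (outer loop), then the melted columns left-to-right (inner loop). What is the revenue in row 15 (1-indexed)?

20 rows total (5 × 4). Row 15: index ⌊(15-1)/4⌋ = 3 into region → NE; (15-1) mod 4 = 2 into the melted columns → 2027Q3.
So row 15 is (NE, 2027Q3, 263); revenue = 263.

263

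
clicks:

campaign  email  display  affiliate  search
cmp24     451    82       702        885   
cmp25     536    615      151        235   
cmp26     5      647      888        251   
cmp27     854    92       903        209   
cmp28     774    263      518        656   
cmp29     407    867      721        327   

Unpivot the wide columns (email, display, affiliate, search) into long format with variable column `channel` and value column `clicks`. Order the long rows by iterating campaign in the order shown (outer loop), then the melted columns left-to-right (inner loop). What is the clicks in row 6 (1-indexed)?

615

24 rows total (6 × 4). Row 6: index ⌊(6-1)/4⌋ = 1 into campaign → cmp25; (6-1) mod 4 = 1 into the melted columns → display.
So row 6 is (cmp25, display, 615); clicks = 615.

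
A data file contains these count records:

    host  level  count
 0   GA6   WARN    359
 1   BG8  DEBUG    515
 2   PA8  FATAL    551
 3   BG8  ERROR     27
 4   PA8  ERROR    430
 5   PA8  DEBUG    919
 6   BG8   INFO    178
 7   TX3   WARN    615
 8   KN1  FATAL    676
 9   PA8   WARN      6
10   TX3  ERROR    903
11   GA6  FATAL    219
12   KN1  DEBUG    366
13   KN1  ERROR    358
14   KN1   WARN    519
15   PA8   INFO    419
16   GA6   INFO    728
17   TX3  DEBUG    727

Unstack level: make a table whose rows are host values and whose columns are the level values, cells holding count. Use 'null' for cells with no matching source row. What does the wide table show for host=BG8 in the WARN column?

null

No long-format row has host=BG8 and level=WARN, so the cell is null.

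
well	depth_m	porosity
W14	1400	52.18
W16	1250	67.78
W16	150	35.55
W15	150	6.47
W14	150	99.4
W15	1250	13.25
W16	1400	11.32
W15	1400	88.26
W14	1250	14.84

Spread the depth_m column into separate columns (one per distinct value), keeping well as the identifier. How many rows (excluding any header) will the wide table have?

3 distinct well values → 3 rows.

3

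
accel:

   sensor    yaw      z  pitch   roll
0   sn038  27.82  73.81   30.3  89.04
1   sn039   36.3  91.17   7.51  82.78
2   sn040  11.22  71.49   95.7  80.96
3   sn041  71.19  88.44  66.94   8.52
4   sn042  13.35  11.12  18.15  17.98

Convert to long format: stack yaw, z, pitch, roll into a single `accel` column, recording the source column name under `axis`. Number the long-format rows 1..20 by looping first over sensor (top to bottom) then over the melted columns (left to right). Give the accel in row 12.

20 rows total (5 × 4). Row 12: index ⌊(12-1)/4⌋ = 2 into sensor → sn040; (12-1) mod 4 = 3 into the melted columns → roll.
So row 12 is (sn040, roll, 80.96); accel = 80.96.

80.96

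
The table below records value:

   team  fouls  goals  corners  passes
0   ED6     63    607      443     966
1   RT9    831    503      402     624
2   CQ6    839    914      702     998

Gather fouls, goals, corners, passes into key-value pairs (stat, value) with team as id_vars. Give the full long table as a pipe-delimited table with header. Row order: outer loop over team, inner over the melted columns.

Each (team, column) pair becomes one row: 3 × 4 = 12 rows.
For example, (ED6, fouls) → value=63.

| team | stat | value |
| ED6 | fouls | 63 |
| ED6 | goals | 607 |
| ED6 | corners | 443 |
| ED6 | passes | 966 |
| RT9 | fouls | 831 |
| RT9 | goals | 503 |
| RT9 | corners | 402 |
| RT9 | passes | 624 |
| CQ6 | fouls | 839 |
| CQ6 | goals | 914 |
| CQ6 | corners | 702 |
| CQ6 | passes | 998 |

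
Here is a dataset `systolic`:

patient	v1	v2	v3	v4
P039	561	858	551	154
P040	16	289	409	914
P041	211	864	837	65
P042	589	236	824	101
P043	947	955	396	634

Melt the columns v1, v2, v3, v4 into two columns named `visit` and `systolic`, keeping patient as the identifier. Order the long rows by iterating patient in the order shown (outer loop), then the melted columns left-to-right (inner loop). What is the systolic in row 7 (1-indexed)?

409

20 rows total (5 × 4). Row 7: index ⌊(7-1)/4⌋ = 1 into patient → P040; (7-1) mod 4 = 2 into the melted columns → v3.
So row 7 is (P040, v3, 409); systolic = 409.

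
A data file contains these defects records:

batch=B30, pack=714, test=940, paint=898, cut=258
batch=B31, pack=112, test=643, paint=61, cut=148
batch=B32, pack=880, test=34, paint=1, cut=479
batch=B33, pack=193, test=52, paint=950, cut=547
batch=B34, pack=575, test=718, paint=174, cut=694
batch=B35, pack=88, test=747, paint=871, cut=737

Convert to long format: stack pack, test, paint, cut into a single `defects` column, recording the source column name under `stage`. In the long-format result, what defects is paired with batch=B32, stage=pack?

Unpivoting turns each (batch, wide-column) pair into one long row.
The wide cell at row B32, column pack holds 880, so the long row (B32, pack) has defects=880.

880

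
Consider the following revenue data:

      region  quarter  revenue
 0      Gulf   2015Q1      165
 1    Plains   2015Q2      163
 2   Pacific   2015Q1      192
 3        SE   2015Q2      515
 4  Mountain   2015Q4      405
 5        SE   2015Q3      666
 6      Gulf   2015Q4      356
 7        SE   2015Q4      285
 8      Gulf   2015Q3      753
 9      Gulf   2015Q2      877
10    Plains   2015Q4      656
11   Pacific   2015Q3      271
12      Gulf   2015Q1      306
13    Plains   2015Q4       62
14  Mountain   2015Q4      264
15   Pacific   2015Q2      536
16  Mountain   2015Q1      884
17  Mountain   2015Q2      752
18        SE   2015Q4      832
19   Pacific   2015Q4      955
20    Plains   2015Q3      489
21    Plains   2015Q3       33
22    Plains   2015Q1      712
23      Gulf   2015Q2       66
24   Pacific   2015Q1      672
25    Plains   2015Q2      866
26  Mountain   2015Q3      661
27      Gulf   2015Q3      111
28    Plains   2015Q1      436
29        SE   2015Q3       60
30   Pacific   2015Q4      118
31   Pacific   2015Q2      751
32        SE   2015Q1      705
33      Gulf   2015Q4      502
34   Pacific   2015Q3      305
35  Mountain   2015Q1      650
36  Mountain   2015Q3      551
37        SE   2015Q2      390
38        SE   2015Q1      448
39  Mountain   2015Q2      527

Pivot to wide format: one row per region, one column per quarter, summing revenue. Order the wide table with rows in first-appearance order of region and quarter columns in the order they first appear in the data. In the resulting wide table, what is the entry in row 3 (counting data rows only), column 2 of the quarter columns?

With rows in first-appearance order of region, row 3 is region=Pacific. quarter columns in first-appearance order: 2015Q1, 2015Q2, 2015Q4, 2015Q3; column 2 is 2015Q2.
Long rows with region=Pacific, quarter=2015Q2: 536 + 751 = 1287.

1287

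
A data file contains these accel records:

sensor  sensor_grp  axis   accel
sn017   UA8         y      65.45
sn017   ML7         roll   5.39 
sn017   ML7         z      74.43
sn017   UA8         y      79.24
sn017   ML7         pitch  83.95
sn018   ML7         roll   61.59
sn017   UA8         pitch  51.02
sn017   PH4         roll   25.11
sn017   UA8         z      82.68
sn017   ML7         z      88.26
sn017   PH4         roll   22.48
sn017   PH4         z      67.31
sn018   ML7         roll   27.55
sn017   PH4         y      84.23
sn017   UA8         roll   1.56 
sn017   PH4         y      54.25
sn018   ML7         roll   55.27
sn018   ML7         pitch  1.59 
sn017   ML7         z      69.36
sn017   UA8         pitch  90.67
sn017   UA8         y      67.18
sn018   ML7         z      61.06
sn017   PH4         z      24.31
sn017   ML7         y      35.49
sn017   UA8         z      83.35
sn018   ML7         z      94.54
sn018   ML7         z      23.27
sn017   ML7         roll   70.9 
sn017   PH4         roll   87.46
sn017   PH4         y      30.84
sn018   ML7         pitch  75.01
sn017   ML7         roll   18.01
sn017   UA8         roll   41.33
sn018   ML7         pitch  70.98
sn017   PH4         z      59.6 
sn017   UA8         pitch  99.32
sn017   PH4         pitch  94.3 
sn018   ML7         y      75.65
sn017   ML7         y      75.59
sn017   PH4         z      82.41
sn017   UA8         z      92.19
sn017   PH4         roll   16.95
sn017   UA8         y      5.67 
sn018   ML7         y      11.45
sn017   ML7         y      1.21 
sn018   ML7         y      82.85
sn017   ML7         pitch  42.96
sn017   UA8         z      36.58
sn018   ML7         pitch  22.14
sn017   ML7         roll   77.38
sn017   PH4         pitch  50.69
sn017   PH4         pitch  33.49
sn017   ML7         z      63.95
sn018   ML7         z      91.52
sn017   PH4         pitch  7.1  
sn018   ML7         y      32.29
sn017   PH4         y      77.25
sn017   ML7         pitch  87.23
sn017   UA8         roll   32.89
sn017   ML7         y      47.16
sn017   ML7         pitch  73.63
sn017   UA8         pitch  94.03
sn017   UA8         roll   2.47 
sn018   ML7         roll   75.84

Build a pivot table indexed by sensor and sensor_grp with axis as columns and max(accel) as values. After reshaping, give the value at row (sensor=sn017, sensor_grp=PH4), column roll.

87.46

Rows with sensor=sn017, sensor_grp=PH4 and axis=roll: accel values are 25.11, 22.48, 87.46, 16.95.
max(25.11, 22.48, 87.46, 16.95) = 87.46.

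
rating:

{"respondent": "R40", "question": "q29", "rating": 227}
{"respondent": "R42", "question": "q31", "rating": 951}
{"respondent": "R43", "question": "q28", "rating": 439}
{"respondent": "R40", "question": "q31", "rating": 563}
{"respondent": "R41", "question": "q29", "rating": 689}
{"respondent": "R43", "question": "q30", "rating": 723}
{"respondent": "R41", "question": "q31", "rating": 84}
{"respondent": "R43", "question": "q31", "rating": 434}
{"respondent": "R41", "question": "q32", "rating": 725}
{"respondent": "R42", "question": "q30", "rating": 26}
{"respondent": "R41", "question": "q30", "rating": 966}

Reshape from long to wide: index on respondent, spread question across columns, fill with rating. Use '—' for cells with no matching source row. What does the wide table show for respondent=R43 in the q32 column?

—

No long-format row has respondent=R43 and question=q32, so the cell is —.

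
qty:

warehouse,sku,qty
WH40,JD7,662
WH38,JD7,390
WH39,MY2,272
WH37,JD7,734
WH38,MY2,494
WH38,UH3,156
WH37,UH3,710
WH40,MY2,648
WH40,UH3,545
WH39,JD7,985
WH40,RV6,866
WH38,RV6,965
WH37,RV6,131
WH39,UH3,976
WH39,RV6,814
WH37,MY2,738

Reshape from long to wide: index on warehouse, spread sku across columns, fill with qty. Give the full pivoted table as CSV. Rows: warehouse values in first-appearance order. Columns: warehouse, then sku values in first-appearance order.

Columns: warehouse plus the 4 distinct sku values (JD7, MY2, UH3, RV6).
For example, row WH40 column JD7 takes qty=662 from the long row (WH40, JD7).

warehouse,JD7,MY2,UH3,RV6
WH40,662,648,545,866
WH38,390,494,156,965
WH39,985,272,976,814
WH37,734,738,710,131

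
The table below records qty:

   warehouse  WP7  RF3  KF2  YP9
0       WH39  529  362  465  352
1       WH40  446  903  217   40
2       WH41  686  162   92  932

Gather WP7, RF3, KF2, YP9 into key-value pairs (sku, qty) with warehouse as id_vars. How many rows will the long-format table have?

3 warehouse values × 4 melted columns = 12 rows.

12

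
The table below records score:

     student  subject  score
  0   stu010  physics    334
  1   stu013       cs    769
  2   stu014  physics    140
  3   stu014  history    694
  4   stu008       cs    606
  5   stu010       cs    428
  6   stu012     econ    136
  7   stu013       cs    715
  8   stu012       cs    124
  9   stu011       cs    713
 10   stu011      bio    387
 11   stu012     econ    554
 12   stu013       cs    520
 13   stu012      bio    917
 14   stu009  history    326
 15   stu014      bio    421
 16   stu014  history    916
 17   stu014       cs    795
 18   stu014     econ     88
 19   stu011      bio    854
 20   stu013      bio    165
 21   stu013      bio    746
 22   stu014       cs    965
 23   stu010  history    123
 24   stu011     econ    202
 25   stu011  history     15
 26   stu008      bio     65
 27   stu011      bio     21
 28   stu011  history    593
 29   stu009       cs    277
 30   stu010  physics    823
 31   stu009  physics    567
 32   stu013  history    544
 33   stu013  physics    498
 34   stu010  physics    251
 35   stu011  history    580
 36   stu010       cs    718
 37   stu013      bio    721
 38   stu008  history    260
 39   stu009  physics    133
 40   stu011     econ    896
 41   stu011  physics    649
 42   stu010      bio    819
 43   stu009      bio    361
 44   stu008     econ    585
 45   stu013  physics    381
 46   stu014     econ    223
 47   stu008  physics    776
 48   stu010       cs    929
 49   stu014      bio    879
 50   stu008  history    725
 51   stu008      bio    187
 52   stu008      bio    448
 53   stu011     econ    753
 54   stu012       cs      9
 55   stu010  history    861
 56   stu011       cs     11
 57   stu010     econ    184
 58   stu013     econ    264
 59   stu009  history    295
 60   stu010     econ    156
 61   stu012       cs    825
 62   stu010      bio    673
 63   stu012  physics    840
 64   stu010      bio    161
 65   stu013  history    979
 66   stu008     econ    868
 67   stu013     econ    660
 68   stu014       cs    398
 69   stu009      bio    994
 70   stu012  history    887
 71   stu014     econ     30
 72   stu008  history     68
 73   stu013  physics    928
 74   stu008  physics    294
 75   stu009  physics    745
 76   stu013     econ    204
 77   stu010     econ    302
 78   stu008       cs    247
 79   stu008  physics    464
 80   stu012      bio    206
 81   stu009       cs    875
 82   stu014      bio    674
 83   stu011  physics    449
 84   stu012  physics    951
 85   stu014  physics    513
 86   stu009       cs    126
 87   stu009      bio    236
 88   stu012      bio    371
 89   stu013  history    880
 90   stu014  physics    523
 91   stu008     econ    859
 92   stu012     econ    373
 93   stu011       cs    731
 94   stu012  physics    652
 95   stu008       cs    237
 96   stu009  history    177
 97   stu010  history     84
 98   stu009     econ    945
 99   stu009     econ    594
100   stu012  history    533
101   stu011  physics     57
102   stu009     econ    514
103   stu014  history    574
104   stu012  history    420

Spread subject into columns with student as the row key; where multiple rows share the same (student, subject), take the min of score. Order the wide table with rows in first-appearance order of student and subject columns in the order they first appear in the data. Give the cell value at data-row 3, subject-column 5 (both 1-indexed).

421

With rows in first-appearance order of student, row 3 is student=stu014. subject columns in first-appearance order: physics, cs, history, econ, bio; column 5 is bio.
Long rows with student=stu014, subject=bio: min(421, 879, 674) = 421.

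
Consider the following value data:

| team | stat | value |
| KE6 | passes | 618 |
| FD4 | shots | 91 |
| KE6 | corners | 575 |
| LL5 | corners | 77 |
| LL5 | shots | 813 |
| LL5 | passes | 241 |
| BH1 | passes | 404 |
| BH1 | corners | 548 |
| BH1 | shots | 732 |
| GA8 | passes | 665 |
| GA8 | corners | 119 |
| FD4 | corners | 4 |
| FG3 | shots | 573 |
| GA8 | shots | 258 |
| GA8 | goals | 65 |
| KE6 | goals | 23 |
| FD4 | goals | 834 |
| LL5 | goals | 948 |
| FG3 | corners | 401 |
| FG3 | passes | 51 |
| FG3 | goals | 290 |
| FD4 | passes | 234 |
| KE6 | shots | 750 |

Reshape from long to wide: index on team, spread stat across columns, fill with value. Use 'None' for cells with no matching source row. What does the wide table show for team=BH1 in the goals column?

No long-format row has team=BH1 and stat=goals, so the cell is None.

None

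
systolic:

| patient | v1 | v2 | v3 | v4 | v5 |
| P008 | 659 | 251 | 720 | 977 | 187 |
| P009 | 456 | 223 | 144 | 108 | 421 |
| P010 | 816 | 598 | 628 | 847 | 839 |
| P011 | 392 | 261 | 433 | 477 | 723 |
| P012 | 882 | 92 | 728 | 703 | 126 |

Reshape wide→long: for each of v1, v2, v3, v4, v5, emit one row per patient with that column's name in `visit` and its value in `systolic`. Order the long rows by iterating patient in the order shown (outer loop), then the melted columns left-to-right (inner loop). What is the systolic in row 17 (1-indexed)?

261

25 rows total (5 × 5). Row 17: index ⌊(17-1)/5⌋ = 3 into patient → P011; (17-1) mod 5 = 1 into the melted columns → v2.
So row 17 is (P011, v2, 261); systolic = 261.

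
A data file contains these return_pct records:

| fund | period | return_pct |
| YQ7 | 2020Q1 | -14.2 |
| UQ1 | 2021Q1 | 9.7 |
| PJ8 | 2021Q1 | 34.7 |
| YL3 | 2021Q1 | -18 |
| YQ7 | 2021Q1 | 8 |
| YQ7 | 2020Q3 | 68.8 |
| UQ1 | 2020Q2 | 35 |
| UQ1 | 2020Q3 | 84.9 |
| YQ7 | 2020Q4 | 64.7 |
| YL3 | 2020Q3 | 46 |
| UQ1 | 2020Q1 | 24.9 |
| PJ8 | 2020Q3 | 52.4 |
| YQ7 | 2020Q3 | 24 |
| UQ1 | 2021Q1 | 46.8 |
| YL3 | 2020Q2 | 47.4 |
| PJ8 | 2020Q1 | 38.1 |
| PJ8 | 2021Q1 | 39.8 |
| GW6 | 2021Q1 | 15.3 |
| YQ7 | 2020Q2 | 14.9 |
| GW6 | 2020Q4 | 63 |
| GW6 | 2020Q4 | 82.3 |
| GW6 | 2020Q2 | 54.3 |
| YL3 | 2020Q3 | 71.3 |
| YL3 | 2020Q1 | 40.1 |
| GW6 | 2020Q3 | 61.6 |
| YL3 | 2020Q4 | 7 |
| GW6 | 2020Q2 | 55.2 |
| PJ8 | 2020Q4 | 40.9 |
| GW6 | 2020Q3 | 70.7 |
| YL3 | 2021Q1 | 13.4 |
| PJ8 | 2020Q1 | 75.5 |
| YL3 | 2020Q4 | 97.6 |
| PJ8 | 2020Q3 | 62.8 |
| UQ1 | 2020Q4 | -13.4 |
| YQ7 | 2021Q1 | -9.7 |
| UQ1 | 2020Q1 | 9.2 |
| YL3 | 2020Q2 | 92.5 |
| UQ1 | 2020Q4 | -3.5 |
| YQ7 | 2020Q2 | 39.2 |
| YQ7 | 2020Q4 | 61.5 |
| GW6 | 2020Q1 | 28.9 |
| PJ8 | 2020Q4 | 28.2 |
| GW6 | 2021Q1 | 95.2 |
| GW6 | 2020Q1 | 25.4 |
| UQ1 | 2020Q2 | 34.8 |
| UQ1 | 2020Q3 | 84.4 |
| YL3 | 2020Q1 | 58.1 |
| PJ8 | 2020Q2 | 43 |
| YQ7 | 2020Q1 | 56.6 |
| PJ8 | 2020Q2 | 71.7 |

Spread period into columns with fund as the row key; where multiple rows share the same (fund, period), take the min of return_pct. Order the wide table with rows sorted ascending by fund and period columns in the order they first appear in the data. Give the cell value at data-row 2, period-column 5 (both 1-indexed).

With rows sorted ascending by fund, row 2 is fund=PJ8. period columns in first-appearance order: 2020Q1, 2021Q1, 2020Q3, 2020Q2, 2020Q4; column 5 is 2020Q4.
Long rows with fund=PJ8, period=2020Q4: min(40.9, 28.2) = 28.2.

28.2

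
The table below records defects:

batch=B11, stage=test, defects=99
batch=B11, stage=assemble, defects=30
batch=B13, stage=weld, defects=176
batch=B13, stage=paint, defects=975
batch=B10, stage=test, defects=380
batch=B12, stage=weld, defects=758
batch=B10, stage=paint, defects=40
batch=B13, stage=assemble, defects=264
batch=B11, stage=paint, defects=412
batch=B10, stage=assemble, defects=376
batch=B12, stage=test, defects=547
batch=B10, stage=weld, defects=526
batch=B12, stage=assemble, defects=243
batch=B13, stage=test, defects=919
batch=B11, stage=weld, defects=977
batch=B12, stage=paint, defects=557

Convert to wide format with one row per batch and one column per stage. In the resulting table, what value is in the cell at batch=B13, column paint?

975

Wide layout: rows indexed by batch, columns are the 4 distinct stage values (test, assemble, weld, paint).
Cell (batch=B13, stage=paint) draws from the long row where batch=B13 and stage=paint, which has defects=975.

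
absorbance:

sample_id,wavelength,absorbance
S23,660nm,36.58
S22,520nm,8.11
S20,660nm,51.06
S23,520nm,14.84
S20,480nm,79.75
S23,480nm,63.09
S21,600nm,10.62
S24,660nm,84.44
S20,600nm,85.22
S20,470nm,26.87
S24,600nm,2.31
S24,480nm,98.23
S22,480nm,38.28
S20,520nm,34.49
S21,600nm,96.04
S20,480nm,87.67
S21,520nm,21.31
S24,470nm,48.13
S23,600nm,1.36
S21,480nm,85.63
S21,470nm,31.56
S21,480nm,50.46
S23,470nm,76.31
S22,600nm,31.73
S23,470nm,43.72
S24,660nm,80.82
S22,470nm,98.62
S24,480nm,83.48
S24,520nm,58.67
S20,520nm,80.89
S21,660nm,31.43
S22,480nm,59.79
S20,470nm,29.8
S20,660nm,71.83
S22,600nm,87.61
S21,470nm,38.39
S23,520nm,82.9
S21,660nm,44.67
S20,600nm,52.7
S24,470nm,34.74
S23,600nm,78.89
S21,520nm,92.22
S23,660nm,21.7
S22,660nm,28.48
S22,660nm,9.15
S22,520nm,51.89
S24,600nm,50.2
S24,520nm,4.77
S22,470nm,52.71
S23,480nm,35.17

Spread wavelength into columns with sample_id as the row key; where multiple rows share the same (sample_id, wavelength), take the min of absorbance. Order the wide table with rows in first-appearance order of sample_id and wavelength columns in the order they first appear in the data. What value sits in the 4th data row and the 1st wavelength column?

31.43

With rows in first-appearance order of sample_id, row 4 is sample_id=S21. wavelength columns in first-appearance order: 660nm, 520nm, 480nm, 600nm, 470nm; column 1 is 660nm.
Long rows with sample_id=S21, wavelength=660nm: min(31.43, 44.67) = 31.43.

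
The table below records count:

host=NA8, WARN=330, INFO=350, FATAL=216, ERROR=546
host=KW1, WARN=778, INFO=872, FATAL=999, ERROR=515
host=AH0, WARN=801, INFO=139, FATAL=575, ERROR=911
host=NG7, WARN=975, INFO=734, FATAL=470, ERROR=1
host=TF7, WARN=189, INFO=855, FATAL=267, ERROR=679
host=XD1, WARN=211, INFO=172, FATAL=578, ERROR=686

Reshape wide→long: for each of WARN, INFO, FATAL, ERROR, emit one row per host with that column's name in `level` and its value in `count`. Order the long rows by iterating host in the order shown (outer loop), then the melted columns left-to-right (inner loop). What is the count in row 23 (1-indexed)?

24 rows total (6 × 4). Row 23: index ⌊(23-1)/4⌋ = 5 into host → XD1; (23-1) mod 4 = 2 into the melted columns → FATAL.
So row 23 is (XD1, FATAL, 578); count = 578.

578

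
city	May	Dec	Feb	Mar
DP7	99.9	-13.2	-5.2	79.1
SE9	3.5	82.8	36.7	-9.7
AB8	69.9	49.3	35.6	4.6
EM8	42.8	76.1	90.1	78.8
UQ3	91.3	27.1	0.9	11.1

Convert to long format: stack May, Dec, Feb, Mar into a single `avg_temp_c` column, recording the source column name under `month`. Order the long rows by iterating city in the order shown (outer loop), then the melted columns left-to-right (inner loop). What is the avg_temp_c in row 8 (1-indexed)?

-9.7

20 rows total (5 × 4). Row 8: index ⌊(8-1)/4⌋ = 1 into city → SE9; (8-1) mod 4 = 3 into the melted columns → Mar.
So row 8 is (SE9, Mar, -9.7); avg_temp_c = -9.7.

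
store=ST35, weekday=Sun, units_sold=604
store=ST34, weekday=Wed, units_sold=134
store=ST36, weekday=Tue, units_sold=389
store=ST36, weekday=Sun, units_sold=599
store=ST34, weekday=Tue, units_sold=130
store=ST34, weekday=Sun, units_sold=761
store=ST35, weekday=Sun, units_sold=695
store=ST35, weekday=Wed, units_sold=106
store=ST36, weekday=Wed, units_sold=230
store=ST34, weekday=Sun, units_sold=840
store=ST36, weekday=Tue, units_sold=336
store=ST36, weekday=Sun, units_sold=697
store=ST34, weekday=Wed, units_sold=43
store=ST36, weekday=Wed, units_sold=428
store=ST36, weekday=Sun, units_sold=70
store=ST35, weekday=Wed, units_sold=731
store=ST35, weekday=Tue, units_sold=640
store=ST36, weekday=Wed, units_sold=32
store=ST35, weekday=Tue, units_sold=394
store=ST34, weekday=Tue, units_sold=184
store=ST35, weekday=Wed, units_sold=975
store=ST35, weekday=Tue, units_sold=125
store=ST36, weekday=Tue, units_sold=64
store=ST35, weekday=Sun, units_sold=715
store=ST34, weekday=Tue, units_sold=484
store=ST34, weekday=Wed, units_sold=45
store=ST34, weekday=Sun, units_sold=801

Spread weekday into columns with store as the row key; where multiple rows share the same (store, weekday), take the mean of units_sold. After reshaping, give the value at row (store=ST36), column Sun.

Rows with store=ST36 and weekday=Sun: units_sold values are 599, 697, 70.
(599 + 697 + 70) / 3 = 455.33.

455.33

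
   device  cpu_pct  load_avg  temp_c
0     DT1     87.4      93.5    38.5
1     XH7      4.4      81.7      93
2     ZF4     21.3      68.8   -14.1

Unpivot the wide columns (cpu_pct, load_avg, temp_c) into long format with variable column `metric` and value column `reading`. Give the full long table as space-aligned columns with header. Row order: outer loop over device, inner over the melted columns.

device  metric    reading
DT1     cpu_pct   87.4   
DT1     load_avg  93.5   
DT1     temp_c    38.5   
XH7     cpu_pct   4.4    
XH7     load_avg  81.7   
XH7     temp_c    93     
ZF4     cpu_pct   21.3   
ZF4     load_avg  68.8   
ZF4     temp_c    -14.1  

Each (device, column) pair becomes one row: 3 × 3 = 9 rows.
For example, (DT1, cpu_pct) → reading=87.4.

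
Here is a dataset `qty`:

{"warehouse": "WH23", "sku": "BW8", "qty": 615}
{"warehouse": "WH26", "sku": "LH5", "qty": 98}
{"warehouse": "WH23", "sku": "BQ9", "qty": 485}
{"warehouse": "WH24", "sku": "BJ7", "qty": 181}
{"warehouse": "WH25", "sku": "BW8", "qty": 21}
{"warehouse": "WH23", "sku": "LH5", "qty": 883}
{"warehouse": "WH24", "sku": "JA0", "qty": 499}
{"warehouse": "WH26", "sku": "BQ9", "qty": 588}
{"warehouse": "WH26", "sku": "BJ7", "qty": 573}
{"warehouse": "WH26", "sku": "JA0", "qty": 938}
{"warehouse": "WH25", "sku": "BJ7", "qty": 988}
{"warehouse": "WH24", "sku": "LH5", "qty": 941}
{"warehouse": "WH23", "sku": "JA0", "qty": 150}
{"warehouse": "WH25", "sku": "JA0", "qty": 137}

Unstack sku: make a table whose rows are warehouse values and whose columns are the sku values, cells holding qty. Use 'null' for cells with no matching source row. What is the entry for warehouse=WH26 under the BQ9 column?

588

The long row with warehouse=WH26, sku=BQ9 has qty=588.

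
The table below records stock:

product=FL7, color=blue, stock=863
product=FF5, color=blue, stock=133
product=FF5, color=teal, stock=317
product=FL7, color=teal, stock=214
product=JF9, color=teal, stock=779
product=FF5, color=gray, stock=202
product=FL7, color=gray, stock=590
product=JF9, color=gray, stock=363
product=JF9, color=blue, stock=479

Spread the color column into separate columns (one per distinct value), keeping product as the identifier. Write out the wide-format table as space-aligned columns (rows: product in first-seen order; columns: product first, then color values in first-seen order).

Columns: product plus the 3 distinct color values (blue, teal, gray).
For example, row FL7 column blue takes stock=863 from the long row (FL7, blue).

product  blue  teal  gray
FL7      863   214   590 
FF5      133   317   202 
JF9      479   779   363 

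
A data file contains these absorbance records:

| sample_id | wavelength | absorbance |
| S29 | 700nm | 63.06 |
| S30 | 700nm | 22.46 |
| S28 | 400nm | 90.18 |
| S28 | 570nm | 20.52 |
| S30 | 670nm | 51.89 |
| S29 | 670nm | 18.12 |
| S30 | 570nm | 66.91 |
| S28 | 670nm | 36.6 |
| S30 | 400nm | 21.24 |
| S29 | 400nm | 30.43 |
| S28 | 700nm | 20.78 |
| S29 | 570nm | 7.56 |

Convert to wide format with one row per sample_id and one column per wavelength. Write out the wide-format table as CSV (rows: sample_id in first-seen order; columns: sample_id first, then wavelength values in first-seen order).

Columns: sample_id plus the 4 distinct wavelength values (700nm, 400nm, 570nm, 670nm).
For example, row S29 column 700nm takes absorbance=63.06 from the long row (S29, 700nm).

sample_id,700nm,400nm,570nm,670nm
S29,63.06,30.43,7.56,18.12
S30,22.46,21.24,66.91,51.89
S28,20.78,90.18,20.52,36.6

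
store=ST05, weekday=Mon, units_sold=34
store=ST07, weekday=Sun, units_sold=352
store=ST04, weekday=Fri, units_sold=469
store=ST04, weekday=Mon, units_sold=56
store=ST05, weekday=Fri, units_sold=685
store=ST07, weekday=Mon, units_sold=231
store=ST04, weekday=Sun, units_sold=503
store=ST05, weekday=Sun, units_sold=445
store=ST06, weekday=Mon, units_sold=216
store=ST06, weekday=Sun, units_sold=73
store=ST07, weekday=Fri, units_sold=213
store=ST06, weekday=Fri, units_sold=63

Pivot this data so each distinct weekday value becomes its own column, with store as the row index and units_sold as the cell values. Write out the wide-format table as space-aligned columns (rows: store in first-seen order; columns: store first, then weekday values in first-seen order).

Columns: store plus the 3 distinct weekday values (Mon, Sun, Fri).
For example, row ST05 column Mon takes units_sold=34 from the long row (ST05, Mon).

store  Mon  Sun  Fri
ST05   34   445  685
ST07   231  352  213
ST04   56   503  469
ST06   216  73   63 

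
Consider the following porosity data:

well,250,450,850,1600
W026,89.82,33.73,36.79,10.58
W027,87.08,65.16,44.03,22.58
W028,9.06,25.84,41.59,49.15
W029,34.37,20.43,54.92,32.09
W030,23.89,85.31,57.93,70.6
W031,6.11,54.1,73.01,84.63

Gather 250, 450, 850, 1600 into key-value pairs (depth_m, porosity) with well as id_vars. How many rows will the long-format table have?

6 well values × 4 melted columns = 24 rows.

24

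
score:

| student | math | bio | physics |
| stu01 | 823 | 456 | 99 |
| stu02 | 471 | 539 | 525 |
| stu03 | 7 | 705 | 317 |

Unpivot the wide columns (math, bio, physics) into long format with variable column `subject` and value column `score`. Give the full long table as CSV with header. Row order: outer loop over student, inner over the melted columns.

Each (student, column) pair becomes one row: 3 × 3 = 9 rows.
For example, (stu01, math) → score=823.

student,subject,score
stu01,math,823
stu01,bio,456
stu01,physics,99
stu02,math,471
stu02,bio,539
stu02,physics,525
stu03,math,7
stu03,bio,705
stu03,physics,317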